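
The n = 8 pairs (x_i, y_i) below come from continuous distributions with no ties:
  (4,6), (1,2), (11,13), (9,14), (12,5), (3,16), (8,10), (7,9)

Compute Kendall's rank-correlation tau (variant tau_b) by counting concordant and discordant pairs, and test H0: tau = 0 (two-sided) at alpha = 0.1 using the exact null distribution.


Step 1: Enumerate the 28 unordered pairs (i,j) with i<j and classify each by sign(x_j-x_i) * sign(y_j-y_i).
  (1,2):dx=-3,dy=-4->C; (1,3):dx=+7,dy=+7->C; (1,4):dx=+5,dy=+8->C; (1,5):dx=+8,dy=-1->D
  (1,6):dx=-1,dy=+10->D; (1,7):dx=+4,dy=+4->C; (1,8):dx=+3,dy=+3->C; (2,3):dx=+10,dy=+11->C
  (2,4):dx=+8,dy=+12->C; (2,5):dx=+11,dy=+3->C; (2,6):dx=+2,dy=+14->C; (2,7):dx=+7,dy=+8->C
  (2,8):dx=+6,dy=+7->C; (3,4):dx=-2,dy=+1->D; (3,5):dx=+1,dy=-8->D; (3,6):dx=-8,dy=+3->D
  (3,7):dx=-3,dy=-3->C; (3,8):dx=-4,dy=-4->C; (4,5):dx=+3,dy=-9->D; (4,6):dx=-6,dy=+2->D
  (4,7):dx=-1,dy=-4->C; (4,8):dx=-2,dy=-5->C; (5,6):dx=-9,dy=+11->D; (5,7):dx=-4,dy=+5->D
  (5,8):dx=-5,dy=+4->D; (6,7):dx=+5,dy=-6->D; (6,8):dx=+4,dy=-7->D; (7,8):dx=-1,dy=-1->C
Step 2: C = 16, D = 12, total pairs = 28.
Step 3: tau = (C - D)/(n(n-1)/2) = (16 - 12)/28 = 0.142857.
Step 4: Exact two-sided p-value (enumerate n! = 40320 permutations of y under H0): p = 0.719544.
Step 5: alpha = 0.1. fail to reject H0.

tau_b = 0.1429 (C=16, D=12), p = 0.719544, fail to reject H0.


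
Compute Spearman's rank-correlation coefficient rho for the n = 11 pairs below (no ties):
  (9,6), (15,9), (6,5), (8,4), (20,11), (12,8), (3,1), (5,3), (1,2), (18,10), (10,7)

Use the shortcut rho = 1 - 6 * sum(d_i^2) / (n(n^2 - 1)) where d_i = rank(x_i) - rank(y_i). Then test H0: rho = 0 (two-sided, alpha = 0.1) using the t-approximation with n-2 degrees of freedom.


Step 1: Rank x and y separately (midranks; no ties here).
rank(x): 9->6, 15->9, 6->4, 8->5, 20->11, 12->8, 3->2, 5->3, 1->1, 18->10, 10->7
rank(y): 6->6, 9->9, 5->5, 4->4, 11->11, 8->8, 1->1, 3->3, 2->2, 10->10, 7->7
Step 2: d_i = R_x(i) - R_y(i); compute d_i^2.
  (6-6)^2=0, (9-9)^2=0, (4-5)^2=1, (5-4)^2=1, (11-11)^2=0, (8-8)^2=0, (2-1)^2=1, (3-3)^2=0, (1-2)^2=1, (10-10)^2=0, (7-7)^2=0
sum(d^2) = 4.
Step 3: rho = 1 - 6*4 / (11*(11^2 - 1)) = 1 - 24/1320 = 0.981818.
Step 4: Under H0, t = rho * sqrt((n-2)/(1-rho^2)) = 15.5168 ~ t(9).
Step 5: Two-sided p-value from the t-distribution with 9 df = 0.000000.
Step 6: alpha = 0.1. reject H0.

rho = 0.9818, p = 0.000000, reject H0 at alpha = 0.1.


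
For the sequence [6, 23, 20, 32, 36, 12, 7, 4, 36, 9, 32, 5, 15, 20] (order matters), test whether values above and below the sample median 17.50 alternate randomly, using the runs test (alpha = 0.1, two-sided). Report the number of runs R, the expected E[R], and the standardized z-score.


Step 1: Compute median = 17.50; label A = above, B = below.
Labels in order: BAAAABBBABABBA  (n_A = 7, n_B = 7)
Step 2: Count runs R = 8.
Step 3: Under H0 (random ordering), E[R] = 2*n_A*n_B/(n_A+n_B) + 1 = 2*7*7/14 + 1 = 8.0000.
        Var[R] = 2*n_A*n_B*(2*n_A*n_B - n_A - n_B) / ((n_A+n_B)^2 * (n_A+n_B-1)) = 8232/2548 = 3.2308.
        SD[R] = 1.7974.
Step 4: R = E[R], so z = 0 with no continuity correction.
Step 5: Two-sided p-value via normal approximation = 2*(1 - Phi(|z|)) = 1.000000.
Step 6: alpha = 0.1. fail to reject H0.

R = 8, z = 0.0000, p = 1.000000, fail to reject H0.


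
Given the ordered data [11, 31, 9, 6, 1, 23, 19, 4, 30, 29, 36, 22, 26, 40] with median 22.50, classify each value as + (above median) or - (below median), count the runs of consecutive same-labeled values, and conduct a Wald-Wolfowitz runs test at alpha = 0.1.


Step 1: Compute median = 22.50; label A = above, B = below.
Labels in order: BABBBABBAAABAA  (n_A = 7, n_B = 7)
Step 2: Count runs R = 8.
Step 3: Under H0 (random ordering), E[R] = 2*n_A*n_B/(n_A+n_B) + 1 = 2*7*7/14 + 1 = 8.0000.
        Var[R] = 2*n_A*n_B*(2*n_A*n_B - n_A - n_B) / ((n_A+n_B)^2 * (n_A+n_B-1)) = 8232/2548 = 3.2308.
        SD[R] = 1.7974.
Step 4: R = E[R], so z = 0 with no continuity correction.
Step 5: Two-sided p-value via normal approximation = 2*(1 - Phi(|z|)) = 1.000000.
Step 6: alpha = 0.1. fail to reject H0.

R = 8, z = 0.0000, p = 1.000000, fail to reject H0.


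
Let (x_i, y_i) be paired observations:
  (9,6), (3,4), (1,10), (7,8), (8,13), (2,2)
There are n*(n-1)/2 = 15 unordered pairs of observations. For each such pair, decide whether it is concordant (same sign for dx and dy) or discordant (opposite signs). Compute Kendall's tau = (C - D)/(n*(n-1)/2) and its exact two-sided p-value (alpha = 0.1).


Step 1: Enumerate the 15 unordered pairs (i,j) with i<j and classify each by sign(x_j-x_i) * sign(y_j-y_i).
  (1,2):dx=-6,dy=-2->C; (1,3):dx=-8,dy=+4->D; (1,4):dx=-2,dy=+2->D; (1,5):dx=-1,dy=+7->D
  (1,6):dx=-7,dy=-4->C; (2,3):dx=-2,dy=+6->D; (2,4):dx=+4,dy=+4->C; (2,5):dx=+5,dy=+9->C
  (2,6):dx=-1,dy=-2->C; (3,4):dx=+6,dy=-2->D; (3,5):dx=+7,dy=+3->C; (3,6):dx=+1,dy=-8->D
  (4,5):dx=+1,dy=+5->C; (4,6):dx=-5,dy=-6->C; (5,6):dx=-6,dy=-11->C
Step 2: C = 9, D = 6, total pairs = 15.
Step 3: tau = (C - D)/(n(n-1)/2) = (9 - 6)/15 = 0.200000.
Step 4: Exact two-sided p-value (enumerate n! = 720 permutations of y under H0): p = 0.719444.
Step 5: alpha = 0.1. fail to reject H0.

tau_b = 0.2000 (C=9, D=6), p = 0.719444, fail to reject H0.


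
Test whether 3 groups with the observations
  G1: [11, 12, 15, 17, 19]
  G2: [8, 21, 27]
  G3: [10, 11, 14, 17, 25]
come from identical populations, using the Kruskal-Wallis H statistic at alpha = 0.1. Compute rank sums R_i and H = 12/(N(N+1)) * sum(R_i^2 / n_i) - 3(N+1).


Step 1: Combine all N = 13 observations and assign midranks.
sorted (value, group, rank): (8,G2,1), (10,G3,2), (11,G1,3.5), (11,G3,3.5), (12,G1,5), (14,G3,6), (15,G1,7), (17,G1,8.5), (17,G3,8.5), (19,G1,10), (21,G2,11), (25,G3,12), (27,G2,13)
Step 2: Sum ranks within each group.
R_1 = 34 (n_1 = 5)
R_2 = 25 (n_2 = 3)
R_3 = 32 (n_3 = 5)
Step 3: H = 12/(N(N+1)) * sum(R_i^2/n_i) - 3(N+1)
     = 12/(13*14) * (34^2/5 + 25^2/3 + 32^2/5) - 3*14
     = 0.065934 * 644.333 - 42
     = 0.483516.
Step 4: Ties present; correction factor C = 1 - 12/(13^3 - 13) = 0.994505. Corrected H = 0.483516 / 0.994505 = 0.486188.
Step 5: Under H0, H ~ chi^2(2); p-value = 0.784198.
Step 6: alpha = 0.1. fail to reject H0.

H = 0.4862, df = 2, p = 0.784198, fail to reject H0.


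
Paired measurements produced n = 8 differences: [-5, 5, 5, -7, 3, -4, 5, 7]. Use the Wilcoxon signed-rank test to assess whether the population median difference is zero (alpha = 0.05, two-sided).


Step 1: Drop any zero differences (none here) and take |d_i|.
|d| = [5, 5, 5, 7, 3, 4, 5, 7]
Step 2: Midrank |d_i| (ties get averaged ranks).
ranks: |5|->4.5, |5|->4.5, |5|->4.5, |7|->7.5, |3|->1, |4|->2, |5|->4.5, |7|->7.5
Step 3: Attach original signs; sum ranks with positive sign and with negative sign.
W+ = 4.5 + 4.5 + 1 + 4.5 + 7.5 = 22
W- = 4.5 + 7.5 + 2 = 14
(Check: W+ + W- = 36 should equal n(n+1)/2 = 36.)
Step 4: Test statistic W = min(W+, W-) = 14.
Step 5: Ties in |d|, so use the tie-corrected normal approximation.
        E[W] = n(n+1)/4 = 8*9/4 = 18.
        Tie groups: |d|=5 (t=4), |d|=7 (t=2); sum(t^3 - t) = 66.
        Var[W] = n(n+1)(2n+1)/24 - sum(t^3-t)/48 = 1224/24 - 66/48 = 49.625.
        z = (W - E[W]) / sqrt(Var[W]) = (14 - 18) / 7.0445 = -0.5678.
        Two-sided p = 2*Phi(z) = 0.570158.
Step 6: alpha = 0.05. fail to reject H0.

W+ = 22, W- = 14, W = min = 14, p = 0.570158, fail to reject H0.


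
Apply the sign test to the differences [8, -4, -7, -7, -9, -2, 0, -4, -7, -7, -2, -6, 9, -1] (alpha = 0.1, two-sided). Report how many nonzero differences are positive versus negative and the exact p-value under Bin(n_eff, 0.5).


Step 1: Discard zero differences. Original n = 14; n_eff = number of nonzero differences = 13.
Nonzero differences (with sign): +8, -4, -7, -7, -9, -2, -4, -7, -7, -2, -6, +9, -1
Step 2: Count signs: positive = 2, negative = 11.
Step 3: Under H0: P(positive) = 0.5, so the number of positives S ~ Bin(13, 0.5).
Step 4: Two-sided exact p-value = sum of Bin(13,0.5) probabilities at or below the observed probability = 0.022461.
Step 5: alpha = 0.1. reject H0.

n_eff = 13, pos = 2, neg = 11, p = 0.022461, reject H0.


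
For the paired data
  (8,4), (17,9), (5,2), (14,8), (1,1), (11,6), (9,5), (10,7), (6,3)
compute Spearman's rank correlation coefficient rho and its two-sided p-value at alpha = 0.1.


Step 1: Rank x and y separately (midranks; no ties here).
rank(x): 8->4, 17->9, 5->2, 14->8, 1->1, 11->7, 9->5, 10->6, 6->3
rank(y): 4->4, 9->9, 2->2, 8->8, 1->1, 6->6, 5->5, 7->7, 3->3
Step 2: d_i = R_x(i) - R_y(i); compute d_i^2.
  (4-4)^2=0, (9-9)^2=0, (2-2)^2=0, (8-8)^2=0, (1-1)^2=0, (7-6)^2=1, (5-5)^2=0, (6-7)^2=1, (3-3)^2=0
sum(d^2) = 2.
Step 3: rho = 1 - 6*2 / (9*(9^2 - 1)) = 1 - 12/720 = 0.983333.
Step 4: Under H0, t = rho * sqrt((n-2)/(1-rho^2)) = 14.3096 ~ t(7).
Step 5: Two-sided p-value from the t-distribution with 7 df = 0.000002.
Step 6: alpha = 0.1. reject H0.

rho = 0.9833, p = 0.000002, reject H0 at alpha = 0.1.


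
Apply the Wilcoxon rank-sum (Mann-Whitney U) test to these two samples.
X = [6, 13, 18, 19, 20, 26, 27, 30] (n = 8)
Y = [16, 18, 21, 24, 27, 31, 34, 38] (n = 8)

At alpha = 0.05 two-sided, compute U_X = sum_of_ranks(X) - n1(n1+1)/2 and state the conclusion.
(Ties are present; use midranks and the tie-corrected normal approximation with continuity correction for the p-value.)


Step 1: Combine and sort all 16 observations; assign midranks.
sorted (value, group): (6,X), (13,X), (16,Y), (18,X), (18,Y), (19,X), (20,X), (21,Y), (24,Y), (26,X), (27,X), (27,Y), (30,X), (31,Y), (34,Y), (38,Y)
ranks: 6->1, 13->2, 16->3, 18->4.5, 18->4.5, 19->6, 20->7, 21->8, 24->9, 26->10, 27->11.5, 27->11.5, 30->13, 31->14, 34->15, 38->16
Step 2: Rank sum for X: R1 = 1 + 2 + 4.5 + 6 + 7 + 10 + 11.5 + 13 = 55.
Step 3: U_X = R1 - n1(n1+1)/2 = 55 - 8*9/2 = 55 - 36 = 19.
       U_Y = n1*n2 - U_X = 64 - 19 = 45.
Step 4: Ties are present, so use the tie-corrected normal approximation (with continuity correction) for the p-value.
Step 5: p-value = 0.188612; compare to alpha = 0.05. fail to reject H0.

U_X = 19, p = 0.188612, fail to reject H0 at alpha = 0.05.


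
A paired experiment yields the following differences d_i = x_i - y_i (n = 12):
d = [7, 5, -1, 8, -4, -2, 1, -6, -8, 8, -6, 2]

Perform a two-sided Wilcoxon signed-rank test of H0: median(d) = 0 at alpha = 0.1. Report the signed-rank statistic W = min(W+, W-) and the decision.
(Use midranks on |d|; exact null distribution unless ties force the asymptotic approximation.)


Step 1: Drop any zero differences (none here) and take |d_i|.
|d| = [7, 5, 1, 8, 4, 2, 1, 6, 8, 8, 6, 2]
Step 2: Midrank |d_i| (ties get averaged ranks).
ranks: |7|->9, |5|->6, |1|->1.5, |8|->11, |4|->5, |2|->3.5, |1|->1.5, |6|->7.5, |8|->11, |8|->11, |6|->7.5, |2|->3.5
Step 3: Attach original signs; sum ranks with positive sign and with negative sign.
W+ = 9 + 6 + 11 + 1.5 + 11 + 3.5 = 42
W- = 1.5 + 5 + 3.5 + 7.5 + 11 + 7.5 = 36
(Check: W+ + W- = 78 should equal n(n+1)/2 = 78.)
Step 4: Test statistic W = min(W+, W-) = 36.
Step 5: Ties in |d|, so use the tie-corrected normal approximation.
        E[W] = n(n+1)/4 = 12*13/4 = 39.
        Tie groups: |d|=1 (t=2), |d|=2 (t=2), |d|=6 (t=2), |d|=8 (t=3); sum(t^3 - t) = 42.
        Var[W] = n(n+1)(2n+1)/24 - sum(t^3-t)/48 = 3900/24 - 42/48 = 161.625.
        z = (W - E[W]) / sqrt(Var[W]) = (36 - 39) / 12.7132 = -0.2360.
        Two-sided p = 2*Phi(z) = 0.813452.
Step 6: alpha = 0.1. fail to reject H0.

W+ = 42, W- = 36, W = min = 36, p = 0.813452, fail to reject H0.


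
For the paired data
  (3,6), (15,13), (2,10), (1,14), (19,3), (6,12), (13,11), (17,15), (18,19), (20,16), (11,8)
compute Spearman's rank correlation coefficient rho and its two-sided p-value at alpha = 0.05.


Step 1: Rank x and y separately (midranks; no ties here).
rank(x): 3->3, 15->7, 2->2, 1->1, 19->10, 6->4, 13->6, 17->8, 18->9, 20->11, 11->5
rank(y): 6->2, 13->7, 10->4, 14->8, 3->1, 12->6, 11->5, 15->9, 19->11, 16->10, 8->3
Step 2: d_i = R_x(i) - R_y(i); compute d_i^2.
  (3-2)^2=1, (7-7)^2=0, (2-4)^2=4, (1-8)^2=49, (10-1)^2=81, (4-6)^2=4, (6-5)^2=1, (8-9)^2=1, (9-11)^2=4, (11-10)^2=1, (5-3)^2=4
sum(d^2) = 150.
Step 3: rho = 1 - 6*150 / (11*(11^2 - 1)) = 1 - 900/1320 = 0.318182.
Step 4: Under H0, t = rho * sqrt((n-2)/(1-rho^2)) = 1.0069 ~ t(9).
Step 5: Two-sided p-value from the t-distribution with 9 df = 0.340298.
Step 6: alpha = 0.05. fail to reject H0.

rho = 0.3182, p = 0.340298, fail to reject H0 at alpha = 0.05.


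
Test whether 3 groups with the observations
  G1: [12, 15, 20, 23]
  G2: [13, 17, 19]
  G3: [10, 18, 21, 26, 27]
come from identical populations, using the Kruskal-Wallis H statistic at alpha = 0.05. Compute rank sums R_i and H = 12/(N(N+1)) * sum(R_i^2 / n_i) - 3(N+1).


Step 1: Combine all N = 12 observations and assign midranks.
sorted (value, group, rank): (10,G3,1), (12,G1,2), (13,G2,3), (15,G1,4), (17,G2,5), (18,G3,6), (19,G2,7), (20,G1,8), (21,G3,9), (23,G1,10), (26,G3,11), (27,G3,12)
Step 2: Sum ranks within each group.
R_1 = 24 (n_1 = 4)
R_2 = 15 (n_2 = 3)
R_3 = 39 (n_3 = 5)
Step 3: H = 12/(N(N+1)) * sum(R_i^2/n_i) - 3(N+1)
     = 12/(12*13) * (24^2/4 + 15^2/3 + 39^2/5) - 3*13
     = 0.076923 * 523.2 - 39
     = 1.246154.
Step 4: No ties, so H is used without correction.
Step 5: Under H0, H ~ chi^2(2); p-value = 0.536292.
Step 6: alpha = 0.05. fail to reject H0.

H = 1.2462, df = 2, p = 0.536292, fail to reject H0.


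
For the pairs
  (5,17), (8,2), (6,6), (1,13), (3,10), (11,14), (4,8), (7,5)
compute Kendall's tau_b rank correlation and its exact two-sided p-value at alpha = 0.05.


Step 1: Enumerate the 28 unordered pairs (i,j) with i<j and classify each by sign(x_j-x_i) * sign(y_j-y_i).
  (1,2):dx=+3,dy=-15->D; (1,3):dx=+1,dy=-11->D; (1,4):dx=-4,dy=-4->C; (1,5):dx=-2,dy=-7->C
  (1,6):dx=+6,dy=-3->D; (1,7):dx=-1,dy=-9->C; (1,8):dx=+2,dy=-12->D; (2,3):dx=-2,dy=+4->D
  (2,4):dx=-7,dy=+11->D; (2,5):dx=-5,dy=+8->D; (2,6):dx=+3,dy=+12->C; (2,7):dx=-4,dy=+6->D
  (2,8):dx=-1,dy=+3->D; (3,4):dx=-5,dy=+7->D; (3,5):dx=-3,dy=+4->D; (3,6):dx=+5,dy=+8->C
  (3,7):dx=-2,dy=+2->D; (3,8):dx=+1,dy=-1->D; (4,5):dx=+2,dy=-3->D; (4,6):dx=+10,dy=+1->C
  (4,7):dx=+3,dy=-5->D; (4,8):dx=+6,dy=-8->D; (5,6):dx=+8,dy=+4->C; (5,7):dx=+1,dy=-2->D
  (5,8):dx=+4,dy=-5->D; (6,7):dx=-7,dy=-6->C; (6,8):dx=-4,dy=-9->C; (7,8):dx=+3,dy=-3->D
Step 2: C = 9, D = 19, total pairs = 28.
Step 3: tau = (C - D)/(n(n-1)/2) = (9 - 19)/28 = -0.357143.
Step 4: Exact two-sided p-value (enumerate n! = 40320 permutations of y under H0): p = 0.275099.
Step 5: alpha = 0.05. fail to reject H0.

tau_b = -0.3571 (C=9, D=19), p = 0.275099, fail to reject H0.


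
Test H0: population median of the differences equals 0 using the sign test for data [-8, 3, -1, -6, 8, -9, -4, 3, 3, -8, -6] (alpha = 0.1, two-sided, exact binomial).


Step 1: Discard zero differences. Original n = 11; n_eff = number of nonzero differences = 11.
Nonzero differences (with sign): -8, +3, -1, -6, +8, -9, -4, +3, +3, -8, -6
Step 2: Count signs: positive = 4, negative = 7.
Step 3: Under H0: P(positive) = 0.5, so the number of positives S ~ Bin(11, 0.5).
Step 4: Two-sided exact p-value = sum of Bin(11,0.5) probabilities at or below the observed probability = 0.548828.
Step 5: alpha = 0.1. fail to reject H0.

n_eff = 11, pos = 4, neg = 7, p = 0.548828, fail to reject H0.


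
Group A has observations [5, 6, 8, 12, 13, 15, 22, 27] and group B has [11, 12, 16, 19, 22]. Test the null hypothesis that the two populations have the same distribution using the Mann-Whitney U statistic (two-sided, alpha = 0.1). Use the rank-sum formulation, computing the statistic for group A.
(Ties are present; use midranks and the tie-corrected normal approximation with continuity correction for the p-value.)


Step 1: Combine and sort all 13 observations; assign midranks.
sorted (value, group): (5,X), (6,X), (8,X), (11,Y), (12,X), (12,Y), (13,X), (15,X), (16,Y), (19,Y), (22,X), (22,Y), (27,X)
ranks: 5->1, 6->2, 8->3, 11->4, 12->5.5, 12->5.5, 13->7, 15->8, 16->9, 19->10, 22->11.5, 22->11.5, 27->13
Step 2: Rank sum for X: R1 = 1 + 2 + 3 + 5.5 + 7 + 8 + 11.5 + 13 = 51.
Step 3: U_X = R1 - n1(n1+1)/2 = 51 - 8*9/2 = 51 - 36 = 15.
       U_Y = n1*n2 - U_X = 40 - 15 = 25.
Step 4: Ties are present, so use the tie-corrected normal approximation (with continuity correction) for the p-value.
Step 5: p-value = 0.508901; compare to alpha = 0.1. fail to reject H0.

U_X = 15, p = 0.508901, fail to reject H0 at alpha = 0.1.


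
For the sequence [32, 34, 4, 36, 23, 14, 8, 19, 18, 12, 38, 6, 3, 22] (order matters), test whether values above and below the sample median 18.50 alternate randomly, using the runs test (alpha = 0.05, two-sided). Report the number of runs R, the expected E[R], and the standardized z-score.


Step 1: Compute median = 18.50; label A = above, B = below.
Labels in order: AABAABBABBABBA  (n_A = 7, n_B = 7)
Step 2: Count runs R = 9.
Step 3: Under H0 (random ordering), E[R] = 2*n_A*n_B/(n_A+n_B) + 1 = 2*7*7/14 + 1 = 8.0000.
        Var[R] = 2*n_A*n_B*(2*n_A*n_B - n_A - n_B) / ((n_A+n_B)^2 * (n_A+n_B-1)) = 8232/2548 = 3.2308.
        SD[R] = 1.7974.
Step 4: Continuity-corrected z = (R - 0.5 - E[R]) / SD[R] = (9 - 0.5 - 8.0000) / 1.7974 = 0.2782.
Step 5: Two-sided p-value via normal approximation = 2*(1 - Phi(|z|)) = 0.780879.
Step 6: alpha = 0.05. fail to reject H0.

R = 9, z = 0.2782, p = 0.780879, fail to reject H0.


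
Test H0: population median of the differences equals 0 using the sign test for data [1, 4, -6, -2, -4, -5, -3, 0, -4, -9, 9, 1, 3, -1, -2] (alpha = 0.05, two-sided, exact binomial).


Step 1: Discard zero differences. Original n = 15; n_eff = number of nonzero differences = 14.
Nonzero differences (with sign): +1, +4, -6, -2, -4, -5, -3, -4, -9, +9, +1, +3, -1, -2
Step 2: Count signs: positive = 5, negative = 9.
Step 3: Under H0: P(positive) = 0.5, so the number of positives S ~ Bin(14, 0.5).
Step 4: Two-sided exact p-value = sum of Bin(14,0.5) probabilities at or below the observed probability = 0.423950.
Step 5: alpha = 0.05. fail to reject H0.

n_eff = 14, pos = 5, neg = 9, p = 0.423950, fail to reject H0.


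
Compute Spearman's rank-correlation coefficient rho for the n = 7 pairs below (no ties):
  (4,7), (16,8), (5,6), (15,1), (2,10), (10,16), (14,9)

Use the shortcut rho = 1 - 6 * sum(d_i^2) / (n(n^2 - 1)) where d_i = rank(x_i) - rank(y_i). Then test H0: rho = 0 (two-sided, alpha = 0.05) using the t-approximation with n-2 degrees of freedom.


Step 1: Rank x and y separately (midranks; no ties here).
rank(x): 4->2, 16->7, 5->3, 15->6, 2->1, 10->4, 14->5
rank(y): 7->3, 8->4, 6->2, 1->1, 10->6, 16->7, 9->5
Step 2: d_i = R_x(i) - R_y(i); compute d_i^2.
  (2-3)^2=1, (7-4)^2=9, (3-2)^2=1, (6-1)^2=25, (1-6)^2=25, (4-7)^2=9, (5-5)^2=0
sum(d^2) = 70.
Step 3: rho = 1 - 6*70 / (7*(7^2 - 1)) = 1 - 420/336 = -0.250000.
Step 4: Under H0, t = rho * sqrt((n-2)/(1-rho^2)) = -0.5774 ~ t(5).
Step 5: Two-sided p-value from the t-distribution with 5 df = 0.588724.
Step 6: alpha = 0.05. fail to reject H0.

rho = -0.2500, p = 0.588724, fail to reject H0 at alpha = 0.05.


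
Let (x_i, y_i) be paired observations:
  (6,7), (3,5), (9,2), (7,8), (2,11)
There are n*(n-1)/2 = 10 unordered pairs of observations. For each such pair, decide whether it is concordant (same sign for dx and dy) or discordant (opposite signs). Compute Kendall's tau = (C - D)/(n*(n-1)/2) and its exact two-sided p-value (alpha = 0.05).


Step 1: Enumerate the 10 unordered pairs (i,j) with i<j and classify each by sign(x_j-x_i) * sign(y_j-y_i).
  (1,2):dx=-3,dy=-2->C; (1,3):dx=+3,dy=-5->D; (1,4):dx=+1,dy=+1->C; (1,5):dx=-4,dy=+4->D
  (2,3):dx=+6,dy=-3->D; (2,4):dx=+4,dy=+3->C; (2,5):dx=-1,dy=+6->D; (3,4):dx=-2,dy=+6->D
  (3,5):dx=-7,dy=+9->D; (4,5):dx=-5,dy=+3->D
Step 2: C = 3, D = 7, total pairs = 10.
Step 3: tau = (C - D)/(n(n-1)/2) = (3 - 7)/10 = -0.400000.
Step 4: Exact two-sided p-value (enumerate n! = 120 permutations of y under H0): p = 0.483333.
Step 5: alpha = 0.05. fail to reject H0.

tau_b = -0.4000 (C=3, D=7), p = 0.483333, fail to reject H0.


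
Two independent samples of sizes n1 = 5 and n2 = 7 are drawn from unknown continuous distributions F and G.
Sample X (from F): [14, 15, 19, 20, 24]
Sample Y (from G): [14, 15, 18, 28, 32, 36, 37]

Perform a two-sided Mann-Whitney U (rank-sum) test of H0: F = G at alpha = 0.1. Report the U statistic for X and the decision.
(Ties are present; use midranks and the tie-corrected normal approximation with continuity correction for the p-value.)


Step 1: Combine and sort all 12 observations; assign midranks.
sorted (value, group): (14,X), (14,Y), (15,X), (15,Y), (18,Y), (19,X), (20,X), (24,X), (28,Y), (32,Y), (36,Y), (37,Y)
ranks: 14->1.5, 14->1.5, 15->3.5, 15->3.5, 18->5, 19->6, 20->7, 24->8, 28->9, 32->10, 36->11, 37->12
Step 2: Rank sum for X: R1 = 1.5 + 3.5 + 6 + 7 + 8 = 26.
Step 3: U_X = R1 - n1(n1+1)/2 = 26 - 5*6/2 = 26 - 15 = 11.
       U_Y = n1*n2 - U_X = 35 - 11 = 24.
Step 4: Ties are present, so use the tie-corrected normal approximation (with continuity correction) for the p-value.
Step 5: p-value = 0.328162; compare to alpha = 0.1. fail to reject H0.

U_X = 11, p = 0.328162, fail to reject H0 at alpha = 0.1.


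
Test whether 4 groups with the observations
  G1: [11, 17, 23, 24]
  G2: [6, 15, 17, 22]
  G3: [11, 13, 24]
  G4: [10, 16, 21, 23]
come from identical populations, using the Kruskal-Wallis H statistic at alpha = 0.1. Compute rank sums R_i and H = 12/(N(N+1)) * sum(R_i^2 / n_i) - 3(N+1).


Step 1: Combine all N = 15 observations and assign midranks.
sorted (value, group, rank): (6,G2,1), (10,G4,2), (11,G1,3.5), (11,G3,3.5), (13,G3,5), (15,G2,6), (16,G4,7), (17,G1,8.5), (17,G2,8.5), (21,G4,10), (22,G2,11), (23,G1,12.5), (23,G4,12.5), (24,G1,14.5), (24,G3,14.5)
Step 2: Sum ranks within each group.
R_1 = 39 (n_1 = 4)
R_2 = 26.5 (n_2 = 4)
R_3 = 23 (n_3 = 3)
R_4 = 31.5 (n_4 = 4)
Step 3: H = 12/(N(N+1)) * sum(R_i^2/n_i) - 3(N+1)
     = 12/(15*16) * (39^2/4 + 26.5^2/4 + 23^2/3 + 31.5^2/4) - 3*16
     = 0.050000 * 980.208 - 48
     = 1.010417.
Step 4: Ties present; correction factor C = 1 - 24/(15^3 - 15) = 0.992857. Corrected H = 1.010417 / 0.992857 = 1.017686.
Step 5: Under H0, H ~ chi^2(3); p-value = 0.796973.
Step 6: alpha = 0.1. fail to reject H0.

H = 1.0177, df = 3, p = 0.796973, fail to reject H0.


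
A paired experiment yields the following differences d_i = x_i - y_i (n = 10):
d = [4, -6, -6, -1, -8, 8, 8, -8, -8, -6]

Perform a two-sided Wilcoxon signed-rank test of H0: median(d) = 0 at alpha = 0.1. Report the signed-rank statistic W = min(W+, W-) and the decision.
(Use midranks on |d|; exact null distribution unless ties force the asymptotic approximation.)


Step 1: Drop any zero differences (none here) and take |d_i|.
|d| = [4, 6, 6, 1, 8, 8, 8, 8, 8, 6]
Step 2: Midrank |d_i| (ties get averaged ranks).
ranks: |4|->2, |6|->4, |6|->4, |1|->1, |8|->8, |8|->8, |8|->8, |8|->8, |8|->8, |6|->4
Step 3: Attach original signs; sum ranks with positive sign and with negative sign.
W+ = 2 + 8 + 8 = 18
W- = 4 + 4 + 1 + 8 + 8 + 8 + 4 = 37
(Check: W+ + W- = 55 should equal n(n+1)/2 = 55.)
Step 4: Test statistic W = min(W+, W-) = 18.
Step 5: Ties in |d|, so use the tie-corrected normal approximation.
        E[W] = n(n+1)/4 = 10*11/4 = 27.5.
        Tie groups: |d|=6 (t=3), |d|=8 (t=5); sum(t^3 - t) = 144.
        Var[W] = n(n+1)(2n+1)/24 - sum(t^3-t)/48 = 2310/24 - 144/48 = 93.25.
        z = (W - E[W]) / sqrt(Var[W]) = (18 - 27.5) / 9.6566 = -0.9838.
        Two-sided p = 2*Phi(z) = 0.325222.
Step 6: alpha = 0.1. fail to reject H0.

W+ = 18, W- = 37, W = min = 18, p = 0.325222, fail to reject H0.


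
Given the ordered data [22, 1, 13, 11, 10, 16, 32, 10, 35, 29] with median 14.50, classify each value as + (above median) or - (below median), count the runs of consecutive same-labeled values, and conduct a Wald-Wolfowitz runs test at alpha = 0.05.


Step 1: Compute median = 14.50; label A = above, B = below.
Labels in order: ABBBBAABAA  (n_A = 5, n_B = 5)
Step 2: Count runs R = 5.
Step 3: Under H0 (random ordering), E[R] = 2*n_A*n_B/(n_A+n_B) + 1 = 2*5*5/10 + 1 = 6.0000.
        Var[R] = 2*n_A*n_B*(2*n_A*n_B - n_A - n_B) / ((n_A+n_B)^2 * (n_A+n_B-1)) = 2000/900 = 2.2222.
        SD[R] = 1.4907.
Step 4: Continuity-corrected z = (R + 0.5 - E[R]) / SD[R] = (5 + 0.5 - 6.0000) / 1.4907 = -0.3354.
Step 5: Two-sided p-value via normal approximation = 2*(1 - Phi(|z|)) = 0.737316.
Step 6: alpha = 0.05. fail to reject H0.

R = 5, z = -0.3354, p = 0.737316, fail to reject H0.


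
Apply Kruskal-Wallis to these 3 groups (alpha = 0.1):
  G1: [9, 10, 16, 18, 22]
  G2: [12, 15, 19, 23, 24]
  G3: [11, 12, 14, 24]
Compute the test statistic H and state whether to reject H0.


Step 1: Combine all N = 14 observations and assign midranks.
sorted (value, group, rank): (9,G1,1), (10,G1,2), (11,G3,3), (12,G2,4.5), (12,G3,4.5), (14,G3,6), (15,G2,7), (16,G1,8), (18,G1,9), (19,G2,10), (22,G1,11), (23,G2,12), (24,G2,13.5), (24,G3,13.5)
Step 2: Sum ranks within each group.
R_1 = 31 (n_1 = 5)
R_2 = 47 (n_2 = 5)
R_3 = 27 (n_3 = 4)
Step 3: H = 12/(N(N+1)) * sum(R_i^2/n_i) - 3(N+1)
     = 12/(14*15) * (31^2/5 + 47^2/5 + 27^2/4) - 3*15
     = 0.057143 * 816.25 - 45
     = 1.642857.
Step 4: Ties present; correction factor C = 1 - 12/(14^3 - 14) = 0.995604. Corrected H = 1.642857 / 0.995604 = 1.650110.
Step 5: Under H0, H ~ chi^2(2); p-value = 0.438211.
Step 6: alpha = 0.1. fail to reject H0.

H = 1.6501, df = 2, p = 0.438211, fail to reject H0.


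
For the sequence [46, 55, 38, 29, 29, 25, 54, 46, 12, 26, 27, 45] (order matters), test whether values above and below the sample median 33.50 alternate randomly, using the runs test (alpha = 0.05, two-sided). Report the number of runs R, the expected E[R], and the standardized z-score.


Step 1: Compute median = 33.50; label A = above, B = below.
Labels in order: AAABBBAABBBA  (n_A = 6, n_B = 6)
Step 2: Count runs R = 5.
Step 3: Under H0 (random ordering), E[R] = 2*n_A*n_B/(n_A+n_B) + 1 = 2*6*6/12 + 1 = 7.0000.
        Var[R] = 2*n_A*n_B*(2*n_A*n_B - n_A - n_B) / ((n_A+n_B)^2 * (n_A+n_B-1)) = 4320/1584 = 2.7273.
        SD[R] = 1.6514.
Step 4: Continuity-corrected z = (R + 0.5 - E[R]) / SD[R] = (5 + 0.5 - 7.0000) / 1.6514 = -0.9083.
Step 5: Two-sided p-value via normal approximation = 2*(1 - Phi(|z|)) = 0.363722.
Step 6: alpha = 0.05. fail to reject H0.

R = 5, z = -0.9083, p = 0.363722, fail to reject H0.


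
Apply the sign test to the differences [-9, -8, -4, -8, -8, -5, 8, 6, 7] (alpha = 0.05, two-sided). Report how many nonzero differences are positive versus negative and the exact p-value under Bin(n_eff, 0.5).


Step 1: Discard zero differences. Original n = 9; n_eff = number of nonzero differences = 9.
Nonzero differences (with sign): -9, -8, -4, -8, -8, -5, +8, +6, +7
Step 2: Count signs: positive = 3, negative = 6.
Step 3: Under H0: P(positive) = 0.5, so the number of positives S ~ Bin(9, 0.5).
Step 4: Two-sided exact p-value = sum of Bin(9,0.5) probabilities at or below the observed probability = 0.507812.
Step 5: alpha = 0.05. fail to reject H0.

n_eff = 9, pos = 3, neg = 6, p = 0.507812, fail to reject H0.


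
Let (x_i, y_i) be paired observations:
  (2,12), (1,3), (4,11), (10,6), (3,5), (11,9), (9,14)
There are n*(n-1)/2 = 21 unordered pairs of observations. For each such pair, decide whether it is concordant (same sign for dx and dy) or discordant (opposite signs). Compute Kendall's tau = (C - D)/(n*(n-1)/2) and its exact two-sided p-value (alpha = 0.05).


Step 1: Enumerate the 21 unordered pairs (i,j) with i<j and classify each by sign(x_j-x_i) * sign(y_j-y_i).
  (1,2):dx=-1,dy=-9->C; (1,3):dx=+2,dy=-1->D; (1,4):dx=+8,dy=-6->D; (1,5):dx=+1,dy=-7->D
  (1,6):dx=+9,dy=-3->D; (1,7):dx=+7,dy=+2->C; (2,3):dx=+3,dy=+8->C; (2,4):dx=+9,dy=+3->C
  (2,5):dx=+2,dy=+2->C; (2,6):dx=+10,dy=+6->C; (2,7):dx=+8,dy=+11->C; (3,4):dx=+6,dy=-5->D
  (3,5):dx=-1,dy=-6->C; (3,6):dx=+7,dy=-2->D; (3,7):dx=+5,dy=+3->C; (4,5):dx=-7,dy=-1->C
  (4,6):dx=+1,dy=+3->C; (4,7):dx=-1,dy=+8->D; (5,6):dx=+8,dy=+4->C; (5,7):dx=+6,dy=+9->C
  (6,7):dx=-2,dy=+5->D
Step 2: C = 13, D = 8, total pairs = 21.
Step 3: tau = (C - D)/(n(n-1)/2) = (13 - 8)/21 = 0.238095.
Step 4: Exact two-sided p-value (enumerate n! = 5040 permutations of y under H0): p = 0.561905.
Step 5: alpha = 0.05. fail to reject H0.

tau_b = 0.2381 (C=13, D=8), p = 0.561905, fail to reject H0.


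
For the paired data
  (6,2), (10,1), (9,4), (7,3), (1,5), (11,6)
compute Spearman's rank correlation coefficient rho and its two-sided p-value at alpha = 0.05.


Step 1: Rank x and y separately (midranks; no ties here).
rank(x): 6->2, 10->5, 9->4, 7->3, 1->1, 11->6
rank(y): 2->2, 1->1, 4->4, 3->3, 5->5, 6->6
Step 2: d_i = R_x(i) - R_y(i); compute d_i^2.
  (2-2)^2=0, (5-1)^2=16, (4-4)^2=0, (3-3)^2=0, (1-5)^2=16, (6-6)^2=0
sum(d^2) = 32.
Step 3: rho = 1 - 6*32 / (6*(6^2 - 1)) = 1 - 192/210 = 0.085714.
Step 4: Under H0, t = rho * sqrt((n-2)/(1-rho^2)) = 0.1721 ~ t(4).
Step 5: Two-sided p-value from the t-distribution with 4 df = 0.871743.
Step 6: alpha = 0.05. fail to reject H0.

rho = 0.0857, p = 0.871743, fail to reject H0 at alpha = 0.05.


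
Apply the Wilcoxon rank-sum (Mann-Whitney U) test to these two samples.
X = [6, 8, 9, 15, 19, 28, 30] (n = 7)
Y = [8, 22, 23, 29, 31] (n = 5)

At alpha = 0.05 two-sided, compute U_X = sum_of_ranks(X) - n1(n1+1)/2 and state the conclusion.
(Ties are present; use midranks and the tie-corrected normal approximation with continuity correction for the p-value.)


Step 1: Combine and sort all 12 observations; assign midranks.
sorted (value, group): (6,X), (8,X), (8,Y), (9,X), (15,X), (19,X), (22,Y), (23,Y), (28,X), (29,Y), (30,X), (31,Y)
ranks: 6->1, 8->2.5, 8->2.5, 9->4, 15->5, 19->6, 22->7, 23->8, 28->9, 29->10, 30->11, 31->12
Step 2: Rank sum for X: R1 = 1 + 2.5 + 4 + 5 + 6 + 9 + 11 = 38.5.
Step 3: U_X = R1 - n1(n1+1)/2 = 38.5 - 7*8/2 = 38.5 - 28 = 10.5.
       U_Y = n1*n2 - U_X = 35 - 10.5 = 24.5.
Step 4: Ties are present, so use the tie-corrected normal approximation (with continuity correction) for the p-value.
Step 5: p-value = 0.290307; compare to alpha = 0.05. fail to reject H0.

U_X = 10.5, p = 0.290307, fail to reject H0 at alpha = 0.05.


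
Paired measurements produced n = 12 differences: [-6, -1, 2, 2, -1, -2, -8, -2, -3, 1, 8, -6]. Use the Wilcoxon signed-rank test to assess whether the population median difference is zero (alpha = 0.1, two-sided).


Step 1: Drop any zero differences (none here) and take |d_i|.
|d| = [6, 1, 2, 2, 1, 2, 8, 2, 3, 1, 8, 6]
Step 2: Midrank |d_i| (ties get averaged ranks).
ranks: |6|->9.5, |1|->2, |2|->5.5, |2|->5.5, |1|->2, |2|->5.5, |8|->11.5, |2|->5.5, |3|->8, |1|->2, |8|->11.5, |6|->9.5
Step 3: Attach original signs; sum ranks with positive sign and with negative sign.
W+ = 5.5 + 5.5 + 2 + 11.5 = 24.5
W- = 9.5 + 2 + 2 + 5.5 + 11.5 + 5.5 + 8 + 9.5 = 53.5
(Check: W+ + W- = 78 should equal n(n+1)/2 = 78.)
Step 4: Test statistic W = min(W+, W-) = 24.5.
Step 5: Ties in |d|, so use the tie-corrected normal approximation.
        E[W] = n(n+1)/4 = 12*13/4 = 39.
        Tie groups: |d|=1 (t=3), |d|=2 (t=4), |d|=6 (t=2), |d|=8 (t=2); sum(t^3 - t) = 96.
        Var[W] = n(n+1)(2n+1)/24 - sum(t^3-t)/48 = 3900/24 - 96/48 = 160.5.
        z = (W - E[W]) / sqrt(Var[W]) = (24.5 - 39) / 12.6689 = -1.1445.
        Two-sided p = 2*Phi(z) = 0.252400.
Step 6: alpha = 0.1. fail to reject H0.

W+ = 24.5, W- = 53.5, W = min = 24.5, p = 0.252400, fail to reject H0.


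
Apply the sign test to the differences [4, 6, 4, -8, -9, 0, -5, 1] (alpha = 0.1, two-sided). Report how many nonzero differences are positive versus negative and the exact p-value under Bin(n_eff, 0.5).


Step 1: Discard zero differences. Original n = 8; n_eff = number of nonzero differences = 7.
Nonzero differences (with sign): +4, +6, +4, -8, -9, -5, +1
Step 2: Count signs: positive = 4, negative = 3.
Step 3: Under H0: P(positive) = 0.5, so the number of positives S ~ Bin(7, 0.5).
Step 4: Two-sided exact p-value = sum of Bin(7,0.5) probabilities at or below the observed probability = 1.000000.
Step 5: alpha = 0.1. fail to reject H0.

n_eff = 7, pos = 4, neg = 3, p = 1.000000, fail to reject H0.


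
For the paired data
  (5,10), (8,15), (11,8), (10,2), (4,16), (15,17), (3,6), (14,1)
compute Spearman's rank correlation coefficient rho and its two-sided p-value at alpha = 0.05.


Step 1: Rank x and y separately (midranks; no ties here).
rank(x): 5->3, 8->4, 11->6, 10->5, 4->2, 15->8, 3->1, 14->7
rank(y): 10->5, 15->6, 8->4, 2->2, 16->7, 17->8, 6->3, 1->1
Step 2: d_i = R_x(i) - R_y(i); compute d_i^2.
  (3-5)^2=4, (4-6)^2=4, (6-4)^2=4, (5-2)^2=9, (2-7)^2=25, (8-8)^2=0, (1-3)^2=4, (7-1)^2=36
sum(d^2) = 86.
Step 3: rho = 1 - 6*86 / (8*(8^2 - 1)) = 1 - 516/504 = -0.023810.
Step 4: Under H0, t = rho * sqrt((n-2)/(1-rho^2)) = -0.0583 ~ t(6).
Step 5: Two-sided p-value from the t-distribution with 6 df = 0.955374.
Step 6: alpha = 0.05. fail to reject H0.

rho = -0.0238, p = 0.955374, fail to reject H0 at alpha = 0.05.


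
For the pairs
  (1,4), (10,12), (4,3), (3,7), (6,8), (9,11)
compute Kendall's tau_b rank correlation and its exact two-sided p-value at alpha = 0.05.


Step 1: Enumerate the 15 unordered pairs (i,j) with i<j and classify each by sign(x_j-x_i) * sign(y_j-y_i).
  (1,2):dx=+9,dy=+8->C; (1,3):dx=+3,dy=-1->D; (1,4):dx=+2,dy=+3->C; (1,5):dx=+5,dy=+4->C
  (1,6):dx=+8,dy=+7->C; (2,3):dx=-6,dy=-9->C; (2,4):dx=-7,dy=-5->C; (2,5):dx=-4,dy=-4->C
  (2,6):dx=-1,dy=-1->C; (3,4):dx=-1,dy=+4->D; (3,5):dx=+2,dy=+5->C; (3,6):dx=+5,dy=+8->C
  (4,5):dx=+3,dy=+1->C; (4,6):dx=+6,dy=+4->C; (5,6):dx=+3,dy=+3->C
Step 2: C = 13, D = 2, total pairs = 15.
Step 3: tau = (C - D)/(n(n-1)/2) = (13 - 2)/15 = 0.733333.
Step 4: Exact two-sided p-value (enumerate n! = 720 permutations of y under H0): p = 0.055556.
Step 5: alpha = 0.05. fail to reject H0.

tau_b = 0.7333 (C=13, D=2), p = 0.055556, fail to reject H0.


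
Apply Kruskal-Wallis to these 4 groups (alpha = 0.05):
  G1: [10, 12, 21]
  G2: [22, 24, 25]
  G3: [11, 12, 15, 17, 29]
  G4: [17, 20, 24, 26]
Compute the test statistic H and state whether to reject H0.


Step 1: Combine all N = 15 observations and assign midranks.
sorted (value, group, rank): (10,G1,1), (11,G3,2), (12,G1,3.5), (12,G3,3.5), (15,G3,5), (17,G3,6.5), (17,G4,6.5), (20,G4,8), (21,G1,9), (22,G2,10), (24,G2,11.5), (24,G4,11.5), (25,G2,13), (26,G4,14), (29,G3,15)
Step 2: Sum ranks within each group.
R_1 = 13.5 (n_1 = 3)
R_2 = 34.5 (n_2 = 3)
R_3 = 32 (n_3 = 5)
R_4 = 40 (n_4 = 4)
Step 3: H = 12/(N(N+1)) * sum(R_i^2/n_i) - 3(N+1)
     = 12/(15*16) * (13.5^2/3 + 34.5^2/3 + 32^2/5 + 40^2/4) - 3*16
     = 0.050000 * 1062.3 - 48
     = 5.115000.
Step 4: Ties present; correction factor C = 1 - 18/(15^3 - 15) = 0.994643. Corrected H = 5.115000 / 0.994643 = 5.142549.
Step 5: Under H0, H ~ chi^2(3); p-value = 0.161652.
Step 6: alpha = 0.05. fail to reject H0.

H = 5.1425, df = 3, p = 0.161652, fail to reject H0.


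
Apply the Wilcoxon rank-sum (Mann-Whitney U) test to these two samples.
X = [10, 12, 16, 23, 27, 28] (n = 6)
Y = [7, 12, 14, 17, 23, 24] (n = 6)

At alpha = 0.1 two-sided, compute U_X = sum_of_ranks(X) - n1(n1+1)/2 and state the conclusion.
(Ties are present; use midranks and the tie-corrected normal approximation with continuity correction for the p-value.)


Step 1: Combine and sort all 12 observations; assign midranks.
sorted (value, group): (7,Y), (10,X), (12,X), (12,Y), (14,Y), (16,X), (17,Y), (23,X), (23,Y), (24,Y), (27,X), (28,X)
ranks: 7->1, 10->2, 12->3.5, 12->3.5, 14->5, 16->6, 17->7, 23->8.5, 23->8.5, 24->10, 27->11, 28->12
Step 2: Rank sum for X: R1 = 2 + 3.5 + 6 + 8.5 + 11 + 12 = 43.
Step 3: U_X = R1 - n1(n1+1)/2 = 43 - 6*7/2 = 43 - 21 = 22.
       U_Y = n1*n2 - U_X = 36 - 22 = 14.
Step 4: Ties are present, so use the tie-corrected normal approximation (with continuity correction) for the p-value.
Step 5: p-value = 0.573831; compare to alpha = 0.1. fail to reject H0.

U_X = 22, p = 0.573831, fail to reject H0 at alpha = 0.1.


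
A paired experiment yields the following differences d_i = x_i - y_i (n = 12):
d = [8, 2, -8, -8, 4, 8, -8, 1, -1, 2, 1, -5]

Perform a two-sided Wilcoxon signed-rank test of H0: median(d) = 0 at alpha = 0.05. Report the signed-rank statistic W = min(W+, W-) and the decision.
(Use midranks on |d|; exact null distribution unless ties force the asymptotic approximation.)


Step 1: Drop any zero differences (none here) and take |d_i|.
|d| = [8, 2, 8, 8, 4, 8, 8, 1, 1, 2, 1, 5]
Step 2: Midrank |d_i| (ties get averaged ranks).
ranks: |8|->10, |2|->4.5, |8|->10, |8|->10, |4|->6, |8|->10, |8|->10, |1|->2, |1|->2, |2|->4.5, |1|->2, |5|->7
Step 3: Attach original signs; sum ranks with positive sign and with negative sign.
W+ = 10 + 4.5 + 6 + 10 + 2 + 4.5 + 2 = 39
W- = 10 + 10 + 10 + 2 + 7 = 39
(Check: W+ + W- = 78 should equal n(n+1)/2 = 78.)
Step 4: Test statistic W = min(W+, W-) = 39.
Step 5: Ties in |d|, so use the tie-corrected normal approximation.
        E[W] = n(n+1)/4 = 12*13/4 = 39.
        Tie groups: |d|=1 (t=3), |d|=2 (t=2), |d|=8 (t=5); sum(t^3 - t) = 150.
        Var[W] = n(n+1)(2n+1)/24 - sum(t^3-t)/48 = 3900/24 - 150/48 = 159.375.
        z = (W - E[W]) / sqrt(Var[W]) = (39 - 39) / 12.6244 = 0.0000.
        Two-sided p = 2*Phi(z) = 1.000000.
Step 6: alpha = 0.05. fail to reject H0.

W+ = 39, W- = 39, W = min = 39, p = 1.000000, fail to reject H0.


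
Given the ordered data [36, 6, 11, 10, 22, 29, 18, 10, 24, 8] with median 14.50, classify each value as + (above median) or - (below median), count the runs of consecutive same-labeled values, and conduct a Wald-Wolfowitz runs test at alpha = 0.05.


Step 1: Compute median = 14.50; label A = above, B = below.
Labels in order: ABBBAAABAB  (n_A = 5, n_B = 5)
Step 2: Count runs R = 6.
Step 3: Under H0 (random ordering), E[R] = 2*n_A*n_B/(n_A+n_B) + 1 = 2*5*5/10 + 1 = 6.0000.
        Var[R] = 2*n_A*n_B*(2*n_A*n_B - n_A - n_B) / ((n_A+n_B)^2 * (n_A+n_B-1)) = 2000/900 = 2.2222.
        SD[R] = 1.4907.
Step 4: R = E[R], so z = 0 with no continuity correction.
Step 5: Two-sided p-value via normal approximation = 2*(1 - Phi(|z|)) = 1.000000.
Step 6: alpha = 0.05. fail to reject H0.

R = 6, z = 0.0000, p = 1.000000, fail to reject H0.


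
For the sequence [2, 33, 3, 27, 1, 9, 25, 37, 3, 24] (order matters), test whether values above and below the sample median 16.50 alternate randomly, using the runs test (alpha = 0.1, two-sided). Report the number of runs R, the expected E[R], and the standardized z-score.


Step 1: Compute median = 16.50; label A = above, B = below.
Labels in order: BABABBAABA  (n_A = 5, n_B = 5)
Step 2: Count runs R = 8.
Step 3: Under H0 (random ordering), E[R] = 2*n_A*n_B/(n_A+n_B) + 1 = 2*5*5/10 + 1 = 6.0000.
        Var[R] = 2*n_A*n_B*(2*n_A*n_B - n_A - n_B) / ((n_A+n_B)^2 * (n_A+n_B-1)) = 2000/900 = 2.2222.
        SD[R] = 1.4907.
Step 4: Continuity-corrected z = (R - 0.5 - E[R]) / SD[R] = (8 - 0.5 - 6.0000) / 1.4907 = 1.0062.
Step 5: Two-sided p-value via normal approximation = 2*(1 - Phi(|z|)) = 0.314305.
Step 6: alpha = 0.1. fail to reject H0.

R = 8, z = 1.0062, p = 0.314305, fail to reject H0.


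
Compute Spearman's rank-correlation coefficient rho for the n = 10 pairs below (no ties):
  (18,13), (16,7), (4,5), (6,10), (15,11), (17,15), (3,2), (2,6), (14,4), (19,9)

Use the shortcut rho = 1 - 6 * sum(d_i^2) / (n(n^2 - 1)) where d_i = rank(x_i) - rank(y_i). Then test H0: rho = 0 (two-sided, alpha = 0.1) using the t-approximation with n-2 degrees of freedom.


Step 1: Rank x and y separately (midranks; no ties here).
rank(x): 18->9, 16->7, 4->3, 6->4, 15->6, 17->8, 3->2, 2->1, 14->5, 19->10
rank(y): 13->9, 7->5, 5->3, 10->7, 11->8, 15->10, 2->1, 6->4, 4->2, 9->6
Step 2: d_i = R_x(i) - R_y(i); compute d_i^2.
  (9-9)^2=0, (7-5)^2=4, (3-3)^2=0, (4-7)^2=9, (6-8)^2=4, (8-10)^2=4, (2-1)^2=1, (1-4)^2=9, (5-2)^2=9, (10-6)^2=16
sum(d^2) = 56.
Step 3: rho = 1 - 6*56 / (10*(10^2 - 1)) = 1 - 336/990 = 0.660606.
Step 4: Under H0, t = rho * sqrt((n-2)/(1-rho^2)) = 2.4889 ~ t(8).
Step 5: Two-sided p-value from the t-distribution with 8 df = 0.037588.
Step 6: alpha = 0.1. reject H0.

rho = 0.6606, p = 0.037588, reject H0 at alpha = 0.1.


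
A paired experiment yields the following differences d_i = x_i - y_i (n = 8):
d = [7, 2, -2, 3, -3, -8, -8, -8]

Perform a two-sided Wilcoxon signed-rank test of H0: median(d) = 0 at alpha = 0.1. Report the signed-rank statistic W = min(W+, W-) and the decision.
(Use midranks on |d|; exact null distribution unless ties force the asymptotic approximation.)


Step 1: Drop any zero differences (none here) and take |d_i|.
|d| = [7, 2, 2, 3, 3, 8, 8, 8]
Step 2: Midrank |d_i| (ties get averaged ranks).
ranks: |7|->5, |2|->1.5, |2|->1.5, |3|->3.5, |3|->3.5, |8|->7, |8|->7, |8|->7
Step 3: Attach original signs; sum ranks with positive sign and with negative sign.
W+ = 5 + 1.5 + 3.5 = 10
W- = 1.5 + 3.5 + 7 + 7 + 7 = 26
(Check: W+ + W- = 36 should equal n(n+1)/2 = 36.)
Step 4: Test statistic W = min(W+, W-) = 10.
Step 5: Ties in |d|, so use the tie-corrected normal approximation.
        E[W] = n(n+1)/4 = 8*9/4 = 18.
        Tie groups: |d|=2 (t=2), |d|=3 (t=2), |d|=8 (t=3); sum(t^3 - t) = 36.
        Var[W] = n(n+1)(2n+1)/24 - sum(t^3-t)/48 = 1224/24 - 36/48 = 50.25.
        z = (W - E[W]) / sqrt(Var[W]) = (10 - 18) / 7.0887 = -1.1286.
        Two-sided p = 2*Phi(z) = 0.259086.
Step 6: alpha = 0.1. fail to reject H0.

W+ = 10, W- = 26, W = min = 10, p = 0.259086, fail to reject H0.
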